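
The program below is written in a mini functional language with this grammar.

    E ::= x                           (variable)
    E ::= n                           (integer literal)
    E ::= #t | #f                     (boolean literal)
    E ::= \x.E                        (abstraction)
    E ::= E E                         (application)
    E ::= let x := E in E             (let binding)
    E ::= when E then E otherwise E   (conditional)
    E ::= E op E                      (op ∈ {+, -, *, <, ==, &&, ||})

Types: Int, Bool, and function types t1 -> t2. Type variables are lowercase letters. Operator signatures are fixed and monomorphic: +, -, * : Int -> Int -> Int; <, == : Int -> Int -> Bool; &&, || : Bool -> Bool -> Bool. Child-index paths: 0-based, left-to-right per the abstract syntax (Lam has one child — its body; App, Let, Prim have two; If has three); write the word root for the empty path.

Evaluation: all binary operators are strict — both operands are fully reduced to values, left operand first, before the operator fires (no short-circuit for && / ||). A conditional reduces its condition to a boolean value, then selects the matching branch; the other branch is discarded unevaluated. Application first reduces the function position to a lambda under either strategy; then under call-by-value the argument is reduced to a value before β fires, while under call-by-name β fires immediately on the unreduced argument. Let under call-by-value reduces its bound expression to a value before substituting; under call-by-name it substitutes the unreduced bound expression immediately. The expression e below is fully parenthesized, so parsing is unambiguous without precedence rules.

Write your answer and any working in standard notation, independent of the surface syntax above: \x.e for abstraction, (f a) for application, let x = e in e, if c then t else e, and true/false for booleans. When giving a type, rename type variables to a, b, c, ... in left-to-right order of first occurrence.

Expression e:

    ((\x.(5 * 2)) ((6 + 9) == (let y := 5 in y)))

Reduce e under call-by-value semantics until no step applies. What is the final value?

Answer: 10

Trace:
step 0: ((\x.(5 * 2)) ((6 + 9) == (let y = 5 in y)))
step 1: [delta@1.0] ((\x.(5 * 2)) (15 == (let y = 5 in y)))
step 2: [let@1.1] ((\x.(5 * 2)) (15 == 5))
step 3: [delta@1] ((\x.(5 * 2)) false)
step 4: [beta@root] (5 * 2)
step 5: [delta@root] 10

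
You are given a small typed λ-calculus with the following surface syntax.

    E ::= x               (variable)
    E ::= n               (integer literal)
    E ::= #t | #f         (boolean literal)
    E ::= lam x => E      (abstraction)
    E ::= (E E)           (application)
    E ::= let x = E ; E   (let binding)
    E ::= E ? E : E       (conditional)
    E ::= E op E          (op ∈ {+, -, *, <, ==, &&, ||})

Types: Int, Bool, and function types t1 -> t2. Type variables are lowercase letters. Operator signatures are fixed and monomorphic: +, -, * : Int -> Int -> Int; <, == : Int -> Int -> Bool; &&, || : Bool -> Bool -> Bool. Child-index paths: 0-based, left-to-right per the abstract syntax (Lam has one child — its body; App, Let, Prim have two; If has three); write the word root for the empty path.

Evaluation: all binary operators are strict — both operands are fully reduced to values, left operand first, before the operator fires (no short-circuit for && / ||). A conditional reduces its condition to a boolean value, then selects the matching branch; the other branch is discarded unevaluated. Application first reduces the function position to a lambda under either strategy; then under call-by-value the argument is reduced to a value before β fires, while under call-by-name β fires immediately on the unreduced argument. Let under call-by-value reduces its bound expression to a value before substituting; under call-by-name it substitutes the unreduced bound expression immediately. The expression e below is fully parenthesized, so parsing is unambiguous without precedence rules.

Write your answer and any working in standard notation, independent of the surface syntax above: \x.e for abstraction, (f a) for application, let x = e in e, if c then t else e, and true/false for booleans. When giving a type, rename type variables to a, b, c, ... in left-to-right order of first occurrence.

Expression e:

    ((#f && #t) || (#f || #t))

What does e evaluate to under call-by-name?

Derivation:
step 0: ((false && true) || (false || true))
step 1: [delta@0] (false || (false || true))
step 2: [delta@1] (false || true)
step 3: [delta@root] true

Answer: true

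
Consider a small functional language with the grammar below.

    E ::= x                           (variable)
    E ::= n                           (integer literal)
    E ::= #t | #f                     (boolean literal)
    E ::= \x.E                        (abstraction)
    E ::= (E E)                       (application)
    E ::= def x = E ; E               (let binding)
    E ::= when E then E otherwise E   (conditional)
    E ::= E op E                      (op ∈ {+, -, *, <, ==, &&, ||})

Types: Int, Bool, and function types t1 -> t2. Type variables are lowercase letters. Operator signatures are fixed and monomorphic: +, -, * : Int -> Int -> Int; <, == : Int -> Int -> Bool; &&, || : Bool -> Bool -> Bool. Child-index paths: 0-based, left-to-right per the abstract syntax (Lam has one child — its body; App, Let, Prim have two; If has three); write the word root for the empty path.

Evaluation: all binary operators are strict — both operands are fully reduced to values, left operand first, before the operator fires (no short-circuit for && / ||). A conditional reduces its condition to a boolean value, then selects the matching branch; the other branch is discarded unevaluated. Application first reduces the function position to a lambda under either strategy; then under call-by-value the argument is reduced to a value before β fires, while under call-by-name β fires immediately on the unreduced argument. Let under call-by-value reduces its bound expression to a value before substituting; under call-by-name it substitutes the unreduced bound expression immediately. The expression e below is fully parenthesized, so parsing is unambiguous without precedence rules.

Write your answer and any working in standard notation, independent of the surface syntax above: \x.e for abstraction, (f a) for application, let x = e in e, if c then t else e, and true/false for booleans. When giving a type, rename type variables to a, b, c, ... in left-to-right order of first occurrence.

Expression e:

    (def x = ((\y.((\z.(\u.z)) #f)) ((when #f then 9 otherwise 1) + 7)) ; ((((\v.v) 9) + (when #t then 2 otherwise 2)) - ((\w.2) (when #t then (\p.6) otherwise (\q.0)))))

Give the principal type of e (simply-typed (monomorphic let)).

Answer: Int

Derivation:
z : b
\u._ : c -> b
\z._ : b -> c -> b
  unify b -> c -> b ~ Bool -> d
  unify b ~ Bool
  unify c -> Bool ~ d
_ _ : c -> Bool
\y._ : a -> c -> Bool
  unify Bool ~ Bool
  unify Int ~ Int
  unify Int ~ Int
  unify Int ~ Int
  unify a -> c -> Bool ~ Int -> e
  unify a ~ Int
  unify c -> Bool ~ e
_ _ : c -> Bool
let x : c -> Bool
v : f
\v._ : f -> f
  unify f -> f ~ Int -> g
  unify f ~ Int
  unify Int ~ g
_ _ : Int
  unify Int ~ Int
  unify Bool ~ Bool
  unify Int ~ Int
  unify Int ~ Int
  unify Int ~ Int
\w._ : h -> Int
  unify Bool ~ Bool
\p._ : i -> Int
\q._ : j -> Int
  unify i -> Int ~ j -> Int
  unify i ~ j
  unify Int ~ Int
  unify h -> Int ~ (j -> Int) -> k
  unify h ~ j -> Int
  unify Int ~ k
_ _ : Int
  unify Int ~ Int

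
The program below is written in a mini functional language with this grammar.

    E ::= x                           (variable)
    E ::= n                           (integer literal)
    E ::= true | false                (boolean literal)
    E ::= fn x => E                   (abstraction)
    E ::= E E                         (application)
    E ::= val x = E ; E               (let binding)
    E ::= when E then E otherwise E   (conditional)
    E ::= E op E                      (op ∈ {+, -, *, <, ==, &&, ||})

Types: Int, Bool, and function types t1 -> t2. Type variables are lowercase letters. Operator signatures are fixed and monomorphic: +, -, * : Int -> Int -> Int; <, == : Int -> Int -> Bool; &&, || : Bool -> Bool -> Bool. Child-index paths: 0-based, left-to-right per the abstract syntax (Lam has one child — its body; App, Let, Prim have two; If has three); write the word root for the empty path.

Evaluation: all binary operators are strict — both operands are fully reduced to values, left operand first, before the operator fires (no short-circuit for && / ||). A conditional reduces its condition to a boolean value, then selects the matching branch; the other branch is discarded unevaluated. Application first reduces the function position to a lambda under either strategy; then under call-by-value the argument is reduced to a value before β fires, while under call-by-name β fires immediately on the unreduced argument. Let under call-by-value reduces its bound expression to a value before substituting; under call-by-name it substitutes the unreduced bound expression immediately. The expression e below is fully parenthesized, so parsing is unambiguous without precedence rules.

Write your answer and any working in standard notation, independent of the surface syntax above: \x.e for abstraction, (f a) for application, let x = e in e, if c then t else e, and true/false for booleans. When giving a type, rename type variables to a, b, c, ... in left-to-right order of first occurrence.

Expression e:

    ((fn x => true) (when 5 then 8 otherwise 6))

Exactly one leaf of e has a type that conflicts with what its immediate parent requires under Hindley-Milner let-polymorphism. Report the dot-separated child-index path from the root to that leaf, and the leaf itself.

Answer: 1.0 : 5

Derivation:
\x._ : a -> Bool
  unify Int ~ Bool
  FAIL: mismatch Int ~ Bool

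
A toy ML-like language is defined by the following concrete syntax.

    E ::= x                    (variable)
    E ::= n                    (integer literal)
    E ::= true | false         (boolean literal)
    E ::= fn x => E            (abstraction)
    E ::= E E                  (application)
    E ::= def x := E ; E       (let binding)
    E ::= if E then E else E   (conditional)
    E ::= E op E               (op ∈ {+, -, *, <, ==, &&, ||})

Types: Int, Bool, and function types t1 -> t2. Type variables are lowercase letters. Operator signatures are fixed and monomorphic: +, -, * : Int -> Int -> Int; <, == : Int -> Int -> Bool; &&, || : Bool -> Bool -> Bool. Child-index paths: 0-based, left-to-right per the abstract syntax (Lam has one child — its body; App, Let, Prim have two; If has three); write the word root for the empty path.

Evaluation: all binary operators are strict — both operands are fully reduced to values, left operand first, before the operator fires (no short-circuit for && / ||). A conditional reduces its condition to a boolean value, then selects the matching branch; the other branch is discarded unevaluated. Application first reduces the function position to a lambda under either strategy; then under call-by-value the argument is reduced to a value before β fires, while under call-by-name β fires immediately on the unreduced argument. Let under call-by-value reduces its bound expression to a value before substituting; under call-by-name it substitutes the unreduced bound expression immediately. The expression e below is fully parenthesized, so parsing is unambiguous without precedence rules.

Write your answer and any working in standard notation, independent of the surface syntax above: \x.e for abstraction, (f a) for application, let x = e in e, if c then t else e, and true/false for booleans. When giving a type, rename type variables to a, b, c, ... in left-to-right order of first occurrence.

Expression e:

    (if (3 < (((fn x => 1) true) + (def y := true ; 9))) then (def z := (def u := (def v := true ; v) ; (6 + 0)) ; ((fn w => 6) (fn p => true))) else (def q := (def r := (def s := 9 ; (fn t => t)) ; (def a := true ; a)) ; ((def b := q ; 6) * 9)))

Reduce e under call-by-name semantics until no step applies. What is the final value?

Trace:
step 0: (if (3 < (((\x.1) true) + (let y = true in 9))) then (let z = (let u = (let v = true in v) in (6 + 0)) in ((\w.6) (\p.true))) else (let q = (let r = (let s = 9 in (\t.t)) in (let a = true in a)) in ((let b = q in 6) * 9)))
step 1: [beta@0.1.0] (if (3 < (1 + (let y = true in 9))) then (let z = (let u = (let v = true in v) in (6 + 0)) in ((\w.6) (\p.true))) else (let q = (let r = (let s = 9 in (\t.t)) in (let a = true in a)) in ((let b = q in 6) * 9)))
step 2: [let@0.1.1] (if (3 < (1 + 9)) then (let z = (let u = (let v = true in v) in (6 + 0)) in ((\w.6) (\p.true))) else (let q = (let r = (let s = 9 in (\t.t)) in (let a = true in a)) in ((let b = q in 6) * 9)))
step 3: [delta@0.1] (if (3 < 10) then (let z = (let u = (let v = true in v) in (6 + 0)) in ((\w.6) (\p.true))) else (let q = (let r = (let s = 9 in (\t.t)) in (let a = true in a)) in ((let b = q in 6) * 9)))
step 4: [delta@0] (if true then (let z = (let u = (let v = true in v) in (6 + 0)) in ((\w.6) (\p.true))) else (let q = (let r = (let s = 9 in (\t.t)) in (let a = true in a)) in ((let b = q in 6) * 9)))
step 5: [if@root] (let z = (let u = (let v = true in v) in (6 + 0)) in ((\w.6) (\p.true)))
step 6: [let@root] ((\w.6) (\p.true))
step 7: [beta@root] 6

Answer: 6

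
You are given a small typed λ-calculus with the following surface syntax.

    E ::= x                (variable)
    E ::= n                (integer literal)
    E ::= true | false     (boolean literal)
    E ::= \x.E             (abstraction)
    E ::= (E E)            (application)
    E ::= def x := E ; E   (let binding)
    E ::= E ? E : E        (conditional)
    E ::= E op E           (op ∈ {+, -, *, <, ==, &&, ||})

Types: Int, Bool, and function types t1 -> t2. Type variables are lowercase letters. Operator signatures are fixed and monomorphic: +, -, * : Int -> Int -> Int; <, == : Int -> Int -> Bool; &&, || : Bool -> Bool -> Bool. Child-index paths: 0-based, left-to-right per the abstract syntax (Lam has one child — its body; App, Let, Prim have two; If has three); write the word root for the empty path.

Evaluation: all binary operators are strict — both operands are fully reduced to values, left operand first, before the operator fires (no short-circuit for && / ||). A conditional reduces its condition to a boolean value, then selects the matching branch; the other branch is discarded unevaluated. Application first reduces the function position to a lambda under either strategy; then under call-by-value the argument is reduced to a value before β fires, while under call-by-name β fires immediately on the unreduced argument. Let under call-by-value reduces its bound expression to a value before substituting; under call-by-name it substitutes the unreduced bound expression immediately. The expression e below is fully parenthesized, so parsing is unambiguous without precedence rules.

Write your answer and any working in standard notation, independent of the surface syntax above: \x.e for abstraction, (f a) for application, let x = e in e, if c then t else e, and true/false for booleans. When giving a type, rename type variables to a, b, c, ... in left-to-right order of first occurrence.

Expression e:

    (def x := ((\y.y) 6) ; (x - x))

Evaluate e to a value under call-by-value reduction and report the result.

Derivation:
step 0: (let x = ((\y.y) 6) in (x - x))
step 1: [beta@0] (let x = 6 in (x - x))
step 2: [let@root] (6 - 6)
step 3: [delta@root] 0

Answer: 0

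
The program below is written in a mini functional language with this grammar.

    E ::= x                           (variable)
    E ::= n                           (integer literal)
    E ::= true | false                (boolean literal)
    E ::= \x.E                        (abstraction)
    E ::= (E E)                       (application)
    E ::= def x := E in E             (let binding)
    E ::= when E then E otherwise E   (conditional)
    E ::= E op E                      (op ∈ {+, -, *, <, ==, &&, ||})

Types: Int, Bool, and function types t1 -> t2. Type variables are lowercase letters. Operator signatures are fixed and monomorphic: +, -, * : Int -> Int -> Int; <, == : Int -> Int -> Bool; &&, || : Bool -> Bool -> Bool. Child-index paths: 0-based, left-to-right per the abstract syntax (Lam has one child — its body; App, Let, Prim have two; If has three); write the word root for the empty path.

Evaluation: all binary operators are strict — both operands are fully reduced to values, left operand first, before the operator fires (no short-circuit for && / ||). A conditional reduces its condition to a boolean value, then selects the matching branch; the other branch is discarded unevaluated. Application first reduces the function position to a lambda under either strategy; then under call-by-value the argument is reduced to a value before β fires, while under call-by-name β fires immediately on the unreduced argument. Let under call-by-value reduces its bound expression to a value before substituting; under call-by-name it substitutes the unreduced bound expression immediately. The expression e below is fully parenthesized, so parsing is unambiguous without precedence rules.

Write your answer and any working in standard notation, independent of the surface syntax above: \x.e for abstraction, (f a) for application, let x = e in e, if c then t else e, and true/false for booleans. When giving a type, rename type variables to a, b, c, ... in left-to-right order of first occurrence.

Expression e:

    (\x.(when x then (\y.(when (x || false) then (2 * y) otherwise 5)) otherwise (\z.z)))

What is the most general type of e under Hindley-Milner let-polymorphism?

Answer: Bool -> Int -> Int

Trace:
x : a
  unify a ~ Bool
x : Bool
  unify Bool ~ Bool
  unify Bool ~ Bool
  unify Bool ~ Bool
  unify Int ~ Int
y : b
  unify b ~ Int
  unify Int ~ Int
\y._ : Int -> Int
z : c
\z._ : c -> c
  unify Int -> Int ~ c -> c
  unify Int ~ c
  unify Int ~ Int
\x._ : Bool -> Int -> Int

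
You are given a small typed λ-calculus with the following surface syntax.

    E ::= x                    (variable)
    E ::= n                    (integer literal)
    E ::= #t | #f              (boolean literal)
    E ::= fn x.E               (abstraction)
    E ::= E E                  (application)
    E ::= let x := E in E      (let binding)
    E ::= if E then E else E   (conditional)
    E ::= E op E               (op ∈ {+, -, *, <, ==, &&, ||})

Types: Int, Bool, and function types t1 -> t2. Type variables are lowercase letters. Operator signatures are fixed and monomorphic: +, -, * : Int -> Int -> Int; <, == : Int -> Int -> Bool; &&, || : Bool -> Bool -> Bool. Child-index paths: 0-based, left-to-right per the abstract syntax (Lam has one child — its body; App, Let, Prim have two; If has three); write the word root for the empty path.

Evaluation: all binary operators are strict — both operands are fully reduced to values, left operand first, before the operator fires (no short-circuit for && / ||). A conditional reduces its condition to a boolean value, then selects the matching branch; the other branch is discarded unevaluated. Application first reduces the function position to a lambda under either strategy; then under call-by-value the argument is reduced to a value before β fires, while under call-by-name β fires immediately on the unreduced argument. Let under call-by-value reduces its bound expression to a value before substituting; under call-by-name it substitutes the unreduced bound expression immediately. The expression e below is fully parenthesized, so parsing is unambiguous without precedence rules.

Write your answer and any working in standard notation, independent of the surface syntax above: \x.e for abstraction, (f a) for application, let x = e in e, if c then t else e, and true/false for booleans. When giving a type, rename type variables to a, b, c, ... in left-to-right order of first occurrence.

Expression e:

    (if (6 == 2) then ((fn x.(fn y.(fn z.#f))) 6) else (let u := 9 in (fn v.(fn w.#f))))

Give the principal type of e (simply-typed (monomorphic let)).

Derivation:
  unify Int ~ Int
  unify Int ~ Int
  unify Bool ~ Bool
\z._ : c -> Bool
\y._ : b -> c -> Bool
\x._ : a -> b -> c -> Bool
  unify a -> b -> c -> Bool ~ Int -> d
  unify a ~ Int
  unify b -> c -> Bool ~ d
_ _ : b -> c -> Bool
let u : Int
\w._ : f -> Bool
\v._ : e -> f -> Bool
  unify b -> c -> Bool ~ e -> f -> Bool
  unify b ~ e
  unify c -> Bool ~ f -> Bool
  unify c ~ f
  unify Bool ~ Bool

Answer: a -> b -> Bool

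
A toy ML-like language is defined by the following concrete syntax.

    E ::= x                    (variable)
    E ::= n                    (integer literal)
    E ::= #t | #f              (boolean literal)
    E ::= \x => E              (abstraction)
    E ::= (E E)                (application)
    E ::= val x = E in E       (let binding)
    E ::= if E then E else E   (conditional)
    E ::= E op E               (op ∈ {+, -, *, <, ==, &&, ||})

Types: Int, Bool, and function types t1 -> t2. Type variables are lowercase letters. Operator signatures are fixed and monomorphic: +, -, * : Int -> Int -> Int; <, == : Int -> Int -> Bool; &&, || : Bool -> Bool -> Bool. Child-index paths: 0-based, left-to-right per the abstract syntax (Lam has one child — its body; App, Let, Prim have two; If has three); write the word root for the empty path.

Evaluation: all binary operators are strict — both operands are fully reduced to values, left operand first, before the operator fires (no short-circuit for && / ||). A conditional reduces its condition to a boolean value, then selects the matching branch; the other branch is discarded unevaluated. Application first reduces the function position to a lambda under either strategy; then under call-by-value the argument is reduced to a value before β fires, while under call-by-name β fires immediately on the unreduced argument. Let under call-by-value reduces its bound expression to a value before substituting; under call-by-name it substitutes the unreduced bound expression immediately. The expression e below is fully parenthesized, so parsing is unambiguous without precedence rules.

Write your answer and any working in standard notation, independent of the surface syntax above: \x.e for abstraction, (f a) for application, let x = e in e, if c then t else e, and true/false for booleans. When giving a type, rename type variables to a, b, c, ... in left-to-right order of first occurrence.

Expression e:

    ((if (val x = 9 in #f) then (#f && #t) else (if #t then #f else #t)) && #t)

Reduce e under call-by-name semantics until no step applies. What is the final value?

Derivation:
step 0: ((if (let x = 9 in false) then (false && true) else (if true then false else true)) && true)
step 1: [let@0.0] ((if false then (false && true) else (if true then false else true)) && true)
step 2: [if@0] ((if true then false else true) && true)
step 3: [if@0] (false && true)
step 4: [delta@root] false

Answer: false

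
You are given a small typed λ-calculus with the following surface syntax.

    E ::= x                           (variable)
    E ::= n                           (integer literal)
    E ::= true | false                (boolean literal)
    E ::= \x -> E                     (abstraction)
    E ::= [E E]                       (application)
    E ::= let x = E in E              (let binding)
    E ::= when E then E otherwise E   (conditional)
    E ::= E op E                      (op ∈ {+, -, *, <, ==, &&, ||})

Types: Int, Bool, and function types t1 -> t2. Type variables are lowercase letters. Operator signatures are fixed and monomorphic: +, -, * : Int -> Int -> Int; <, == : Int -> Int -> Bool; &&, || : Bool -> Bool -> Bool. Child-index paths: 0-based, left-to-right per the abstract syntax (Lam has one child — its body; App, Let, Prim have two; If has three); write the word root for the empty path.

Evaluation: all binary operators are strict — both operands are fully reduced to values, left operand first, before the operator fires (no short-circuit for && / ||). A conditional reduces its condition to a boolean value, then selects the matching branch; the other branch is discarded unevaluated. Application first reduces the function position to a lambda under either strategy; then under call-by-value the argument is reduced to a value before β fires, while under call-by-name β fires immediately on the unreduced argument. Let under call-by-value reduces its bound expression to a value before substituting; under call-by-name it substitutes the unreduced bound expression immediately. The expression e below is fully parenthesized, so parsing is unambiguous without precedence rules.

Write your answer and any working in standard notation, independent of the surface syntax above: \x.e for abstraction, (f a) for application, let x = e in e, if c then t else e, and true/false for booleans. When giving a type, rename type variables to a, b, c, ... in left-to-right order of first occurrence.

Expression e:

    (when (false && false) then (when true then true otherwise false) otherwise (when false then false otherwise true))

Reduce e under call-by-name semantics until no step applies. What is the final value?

Answer: true

Working:
step 0: (if (false && false) then (if true then true else false) else (if false then false else true))
step 1: [delta@0] (if false then (if true then true else false) else (if false then false else true))
step 2: [if@root] (if false then false else true)
step 3: [if@root] true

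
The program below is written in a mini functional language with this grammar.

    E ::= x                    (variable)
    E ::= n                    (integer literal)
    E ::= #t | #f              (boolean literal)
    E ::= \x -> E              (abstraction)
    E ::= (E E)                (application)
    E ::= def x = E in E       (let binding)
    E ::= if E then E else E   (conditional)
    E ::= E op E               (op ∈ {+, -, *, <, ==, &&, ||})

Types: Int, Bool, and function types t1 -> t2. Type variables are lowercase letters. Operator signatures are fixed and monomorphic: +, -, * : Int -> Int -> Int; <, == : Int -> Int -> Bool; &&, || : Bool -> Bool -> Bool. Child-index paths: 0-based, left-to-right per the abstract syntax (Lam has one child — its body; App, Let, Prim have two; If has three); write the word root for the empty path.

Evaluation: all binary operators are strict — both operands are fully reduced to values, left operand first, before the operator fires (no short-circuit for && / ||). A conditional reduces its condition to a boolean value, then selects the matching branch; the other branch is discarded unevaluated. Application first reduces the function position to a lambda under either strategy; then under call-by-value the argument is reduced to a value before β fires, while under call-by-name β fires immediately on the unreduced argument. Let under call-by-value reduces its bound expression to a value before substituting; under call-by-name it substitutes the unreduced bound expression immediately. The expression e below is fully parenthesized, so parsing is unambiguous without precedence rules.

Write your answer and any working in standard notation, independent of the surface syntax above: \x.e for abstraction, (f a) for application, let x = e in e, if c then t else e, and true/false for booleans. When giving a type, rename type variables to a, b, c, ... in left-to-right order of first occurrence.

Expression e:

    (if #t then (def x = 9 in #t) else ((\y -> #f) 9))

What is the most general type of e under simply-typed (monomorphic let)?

Trace:
  unify Bool ~ Bool
let x : Int
\y._ : a -> Bool
  unify a -> Bool ~ Int -> b
  unify a ~ Int
  unify Bool ~ b
_ _ : Bool
  unify Bool ~ Bool

Answer: Bool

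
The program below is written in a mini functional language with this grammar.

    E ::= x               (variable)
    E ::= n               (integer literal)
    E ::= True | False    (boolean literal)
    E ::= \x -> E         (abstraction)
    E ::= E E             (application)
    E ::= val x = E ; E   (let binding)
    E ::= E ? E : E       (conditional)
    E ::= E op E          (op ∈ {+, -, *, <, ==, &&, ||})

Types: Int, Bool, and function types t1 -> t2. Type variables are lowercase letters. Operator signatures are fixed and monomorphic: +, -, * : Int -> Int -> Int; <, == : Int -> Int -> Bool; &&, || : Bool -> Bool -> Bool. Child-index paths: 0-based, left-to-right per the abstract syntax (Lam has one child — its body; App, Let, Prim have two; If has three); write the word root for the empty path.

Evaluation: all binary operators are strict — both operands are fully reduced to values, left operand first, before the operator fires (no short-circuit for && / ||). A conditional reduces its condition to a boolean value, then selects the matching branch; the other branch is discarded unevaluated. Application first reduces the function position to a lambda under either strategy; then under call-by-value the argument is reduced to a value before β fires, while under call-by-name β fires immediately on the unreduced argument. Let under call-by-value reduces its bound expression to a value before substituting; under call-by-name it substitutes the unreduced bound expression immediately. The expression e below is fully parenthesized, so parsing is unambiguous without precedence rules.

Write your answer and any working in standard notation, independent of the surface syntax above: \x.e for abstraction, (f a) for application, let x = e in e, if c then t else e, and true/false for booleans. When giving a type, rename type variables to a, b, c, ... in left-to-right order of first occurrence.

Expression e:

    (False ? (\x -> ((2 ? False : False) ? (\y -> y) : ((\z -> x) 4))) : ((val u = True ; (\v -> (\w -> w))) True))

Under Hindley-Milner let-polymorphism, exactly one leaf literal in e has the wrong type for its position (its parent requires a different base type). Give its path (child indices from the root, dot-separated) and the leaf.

Answer: 1.0.0.0 : 2

Derivation:
  unify Bool ~ Bool
  unify Int ~ Bool
  FAIL: mismatch Int ~ Bool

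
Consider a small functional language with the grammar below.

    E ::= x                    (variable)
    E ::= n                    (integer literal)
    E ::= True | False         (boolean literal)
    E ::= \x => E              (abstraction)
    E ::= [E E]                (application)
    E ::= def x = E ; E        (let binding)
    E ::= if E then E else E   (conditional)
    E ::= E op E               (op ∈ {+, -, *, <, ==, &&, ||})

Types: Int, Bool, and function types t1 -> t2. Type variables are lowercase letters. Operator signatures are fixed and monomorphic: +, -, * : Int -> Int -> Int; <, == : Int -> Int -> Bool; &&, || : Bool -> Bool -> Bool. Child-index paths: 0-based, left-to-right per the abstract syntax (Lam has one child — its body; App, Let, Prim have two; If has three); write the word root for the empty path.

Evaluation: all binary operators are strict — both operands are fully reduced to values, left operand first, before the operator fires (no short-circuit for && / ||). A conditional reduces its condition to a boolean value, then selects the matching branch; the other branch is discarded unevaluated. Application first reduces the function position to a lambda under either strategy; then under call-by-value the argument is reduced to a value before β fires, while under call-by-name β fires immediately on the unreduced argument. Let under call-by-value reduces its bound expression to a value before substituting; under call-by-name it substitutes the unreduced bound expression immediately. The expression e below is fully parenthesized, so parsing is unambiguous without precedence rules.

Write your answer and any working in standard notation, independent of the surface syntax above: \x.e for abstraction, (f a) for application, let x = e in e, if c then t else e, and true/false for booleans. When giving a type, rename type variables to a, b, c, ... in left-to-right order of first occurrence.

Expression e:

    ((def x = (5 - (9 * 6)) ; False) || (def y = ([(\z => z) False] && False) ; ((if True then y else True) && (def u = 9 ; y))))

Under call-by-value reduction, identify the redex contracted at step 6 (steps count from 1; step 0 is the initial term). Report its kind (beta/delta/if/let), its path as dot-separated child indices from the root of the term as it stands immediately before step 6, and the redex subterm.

Derivation:
step 0: ((let x = (5 - (9 * 6)) in false) || (let y = (((\z.z) false) && false) in ((if true then y else true) && (let u = 9 in y))))
step 1: [delta@0.0.1] ((let x = (5 - 54) in false) || (let y = (((\z.z) false) && false) in ((if true then y else true) && (let u = 9 in y))))
step 2: [delta@0.0] ((let x = -49 in false) || (let y = (((\z.z) false) && false) in ((if true then y else true) && (let u = 9 in y))))
step 3: [let@0] (false || (let y = (((\z.z) false) && false) in ((if true then y else true) && (let u = 9 in y))))
step 4: [beta@1.0.0] (false || (let y = (false && false) in ((if true then y else true) && (let u = 9 in y))))
step 5: [delta@1.0] (false || (let y = false in ((if true then y else true) && (let u = 9 in y))))
step 6: [let@1] (false || ((if true then false else true) && (let u = 9 in false)))

Answer: let at 1 : (let y = false in ((if true then y else true) && (let u = 9 in y)))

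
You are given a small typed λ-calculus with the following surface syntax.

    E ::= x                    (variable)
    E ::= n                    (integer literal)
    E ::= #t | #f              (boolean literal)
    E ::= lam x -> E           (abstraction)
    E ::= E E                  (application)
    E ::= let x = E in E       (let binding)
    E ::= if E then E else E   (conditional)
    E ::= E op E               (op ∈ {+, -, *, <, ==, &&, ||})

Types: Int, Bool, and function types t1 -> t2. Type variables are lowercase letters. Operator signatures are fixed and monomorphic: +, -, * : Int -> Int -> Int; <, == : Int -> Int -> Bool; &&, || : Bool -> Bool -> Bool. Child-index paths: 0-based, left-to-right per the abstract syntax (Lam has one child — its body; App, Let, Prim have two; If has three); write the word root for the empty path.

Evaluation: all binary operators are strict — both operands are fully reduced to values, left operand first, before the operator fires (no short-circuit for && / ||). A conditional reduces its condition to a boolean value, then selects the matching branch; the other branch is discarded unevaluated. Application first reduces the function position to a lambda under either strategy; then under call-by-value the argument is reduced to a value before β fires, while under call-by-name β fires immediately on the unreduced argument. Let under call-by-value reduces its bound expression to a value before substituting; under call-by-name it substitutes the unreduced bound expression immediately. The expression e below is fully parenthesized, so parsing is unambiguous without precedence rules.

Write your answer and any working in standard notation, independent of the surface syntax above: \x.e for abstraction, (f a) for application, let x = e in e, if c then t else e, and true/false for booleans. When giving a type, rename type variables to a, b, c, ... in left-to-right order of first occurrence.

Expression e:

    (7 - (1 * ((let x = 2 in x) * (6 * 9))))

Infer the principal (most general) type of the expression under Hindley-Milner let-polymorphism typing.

Trace:
  unify Int ~ Int
  unify Int ~ Int
let x : Int
x : Int
  unify Int ~ Int
  unify Int ~ Int
  unify Int ~ Int
  unify Int ~ Int
  unify Int ~ Int
  unify Int ~ Int

Answer: Int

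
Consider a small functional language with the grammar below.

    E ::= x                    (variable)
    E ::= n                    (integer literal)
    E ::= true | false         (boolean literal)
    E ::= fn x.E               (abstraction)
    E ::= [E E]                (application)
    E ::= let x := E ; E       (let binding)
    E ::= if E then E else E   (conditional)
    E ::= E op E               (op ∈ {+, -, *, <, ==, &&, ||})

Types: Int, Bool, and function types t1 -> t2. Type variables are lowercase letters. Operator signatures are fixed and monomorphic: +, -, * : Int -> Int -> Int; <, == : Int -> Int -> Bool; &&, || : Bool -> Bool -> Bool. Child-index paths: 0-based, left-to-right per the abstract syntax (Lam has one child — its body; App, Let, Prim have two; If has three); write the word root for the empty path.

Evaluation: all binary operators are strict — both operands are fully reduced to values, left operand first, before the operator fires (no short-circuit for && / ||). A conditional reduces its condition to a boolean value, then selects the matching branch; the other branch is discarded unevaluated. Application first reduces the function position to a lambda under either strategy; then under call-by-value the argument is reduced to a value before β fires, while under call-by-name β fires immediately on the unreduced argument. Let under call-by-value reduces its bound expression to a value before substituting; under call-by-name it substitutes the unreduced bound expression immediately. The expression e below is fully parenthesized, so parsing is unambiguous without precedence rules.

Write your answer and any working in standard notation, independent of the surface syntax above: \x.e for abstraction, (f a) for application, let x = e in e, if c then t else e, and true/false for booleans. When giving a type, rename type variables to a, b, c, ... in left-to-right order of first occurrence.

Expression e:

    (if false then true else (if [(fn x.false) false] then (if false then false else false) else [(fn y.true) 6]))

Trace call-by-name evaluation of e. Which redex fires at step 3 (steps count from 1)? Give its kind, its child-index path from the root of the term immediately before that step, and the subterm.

Derivation:
step 0: (if false then true else (if ((\x.false) false) then (if false then false else false) else ((\y.true) 6)))
step 1: [if@root] (if ((\x.false) false) then (if false then false else false) else ((\y.true) 6))
step 2: [beta@0] (if false then (if false then false else false) else ((\y.true) 6))
step 3: [if@root] ((\y.true) 6)

Answer: if at root : (if false then (if false then false else false) else ((\y.true) 6))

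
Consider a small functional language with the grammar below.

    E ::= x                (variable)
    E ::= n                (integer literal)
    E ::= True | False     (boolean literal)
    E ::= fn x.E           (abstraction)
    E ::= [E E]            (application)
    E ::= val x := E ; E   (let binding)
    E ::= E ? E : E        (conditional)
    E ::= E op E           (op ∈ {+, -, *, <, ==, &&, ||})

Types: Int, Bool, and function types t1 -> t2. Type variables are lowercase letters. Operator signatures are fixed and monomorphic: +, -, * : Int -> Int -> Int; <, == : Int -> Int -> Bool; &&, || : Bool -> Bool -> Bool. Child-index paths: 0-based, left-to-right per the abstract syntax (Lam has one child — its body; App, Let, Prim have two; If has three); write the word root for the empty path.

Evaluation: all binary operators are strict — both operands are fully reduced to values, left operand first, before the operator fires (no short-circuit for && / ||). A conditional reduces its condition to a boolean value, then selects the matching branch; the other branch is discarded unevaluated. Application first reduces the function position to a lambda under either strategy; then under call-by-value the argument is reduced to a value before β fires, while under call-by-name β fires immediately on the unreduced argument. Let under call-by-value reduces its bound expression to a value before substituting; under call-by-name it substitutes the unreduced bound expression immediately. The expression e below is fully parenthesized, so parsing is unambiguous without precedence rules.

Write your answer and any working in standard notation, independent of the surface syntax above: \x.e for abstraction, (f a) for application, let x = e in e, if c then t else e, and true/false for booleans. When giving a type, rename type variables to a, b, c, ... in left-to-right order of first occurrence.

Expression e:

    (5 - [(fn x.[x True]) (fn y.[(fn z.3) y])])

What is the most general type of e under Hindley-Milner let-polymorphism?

Derivation:
  unify Int ~ Int
x : a
  unify a ~ Bool -> b
_ _ : b
\x._ : (Bool -> b) -> b
\z._ : d -> Int
y : c
  unify d -> Int ~ c -> e
  unify d ~ c
  unify Int ~ e
_ _ : Int
\y._ : c -> Int
  unify (Bool -> b) -> b ~ (c -> Int) -> f
  unify Bool -> b ~ c -> Int
  unify Bool ~ c
  unify b ~ Int
  unify Int ~ f
_ _ : Int
  unify Int ~ Int

Answer: Int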